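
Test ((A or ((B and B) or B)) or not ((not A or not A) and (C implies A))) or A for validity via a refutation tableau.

Assume the negation and expand:
Initial set: {not (((A or ((B and B) or B)) or not ((not A or not A) and (C implies A))) or A)}.
not (((A or ((B and B) or B)) or not ((not A or not A) and (C implies A))) or A): α-rule — add not ((A or ((B and B) or B)) or not ((not A or not A) and (C implies A))), not A.
not ((A or ((B and B) or B)) or not ((not A or not A) and (C implies A))): α-rule — add not (A or ((B and B) or B)), not not ((not A or not A) and (C implies A)).
not (A or ((B and B) or B)): α-rule — add not A, not ((B and B) or B).
not not ((not A or not A) and (C implies A)): α-rule — add (not A or not A), (C implies A).
not ((B and B) or B): α-rule — add not (B and B), not B.
(not A or not A): β-rule — branch into not A  //  not A.
  branch 1 (add not A):
    (C implies A): β-rule — branch into not C  //  A.
      branch 1.1 (add not C):
        not (B and B): β-rule — branch into not B  //  not B.
          branch 1.1.1 (add not B):
            ○ open, literals {A=false, B=false, C=false}.
          branch 1.1.2 (add not B):
            ○ open, literals {A=false, B=false, C=false}.
      branch 1.2 (add A):
        × closes — contains both A and not A.
  branch 2 (add not A):
    (C implies A): β-rule — branch into not C  //  A.
      branch 2.1 (add not C):
        not (B and B): β-rule — branch into not B  //  not B.
          branch 2.1.1 (add not B):
            ○ open, literals {A=false, B=false, C=false}.
          branch 2.1.2 (add not B):
            ○ open, literals {A=false, B=false, C=false}.
      branch 2.2 (add A):
        × closes — contains both A and not A.
2 branches closed, 4 open.
An open branch gives a countermodel: A=false, B=false, C=false (unmentioned atoms arbitrary); under it the original formula is false.

Not valid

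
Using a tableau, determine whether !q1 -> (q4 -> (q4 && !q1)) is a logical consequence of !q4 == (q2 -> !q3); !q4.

Initial set: {(!q4 == (q2 -> !q3)); !q4; !(!q1 -> (q4 -> (q4 && !q1)))}.
!(!q1 -> (q4 -> (q4 && !q1))): α-rule — add !q1, !(q4 -> (q4 && !q1)).
!(q4 -> (q4 && !q1)): α-rule — add q4, !(q4 && !q1).
× closes — contains both q4 and !q4.
All 1 branch closes.
Every branch closed, so the premises entail the conclusion.

Yes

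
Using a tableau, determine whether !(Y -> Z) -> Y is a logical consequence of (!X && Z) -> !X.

Yes

Initial set: {((!X && Z) -> !X); !(!(Y -> Z) -> Y)}.
!(!(Y -> Z) -> Y): α-rule — add !(Y -> Z), !Y.
!(Y -> Z): α-rule — add Y, !Z.
× closes — contains both Y and !Y.
All 1 branch closes.
Every branch closed, so the premises entail the conclusion.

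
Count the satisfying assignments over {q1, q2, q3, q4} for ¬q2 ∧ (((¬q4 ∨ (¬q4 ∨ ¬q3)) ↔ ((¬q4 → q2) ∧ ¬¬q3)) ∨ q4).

4

Initial set: {(¬q2 ∧ (((¬q4 ∨ (¬q4 ∨ ¬q3)) ↔ ((¬q4 → q2) ∧ ¬¬q3)) ∨ q4))}.
(¬q2 ∧ (((¬q4 ∨ (¬q4 ∨ ¬q3)) ↔ ((¬q4 → q2) ∧ ¬¬q3)) ∨ q4)): α-rule — add ¬q2, (((¬q4 ∨ (¬q4 ∨ ¬q3)) ↔ ((¬q4 → q2) ∧ ¬¬q3)) ∨ q4).
(((¬q4 ∨ (¬q4 ∨ ¬q3)) ↔ ((¬q4 → q2) ∧ ¬¬q3)) ∨ q4): β-rule — branch into ((¬q4 ∨ (¬q4 ∨ ¬q3)) ↔ ((¬q4 → q2) ∧ ¬¬q3))  //  q4.
  branch 1 (add ((¬q4 ∨ (¬q4 ∨ ¬q3)) ↔ ((¬q4 → q2) ∧ ¬¬q3))):
    ((¬q4 ∨ (¬q4 ∨ ¬q3)) ↔ ((¬q4 → q2) ∧ ¬¬q3)): β-rule — branch into (¬q4 ∨ (¬q4 ∨ ¬q3)), ((¬q4 → q2) ∧ ¬¬q3)  //  ¬(¬q4 ∨ (¬q4 ∨ ¬q3)), ¬((¬q4 → q2) ∧ ¬¬q3).
      branch 1.1 (add (¬q4 ∨ (¬q4 ∨ ¬q3)), ((¬q4 → q2) ∧ ¬¬q3)):
        ((¬q4 → q2) ∧ ¬¬q3): α-rule — add (¬q4 → q2), ¬¬q3.
        ¬¬q3: drop double negation, giving q3.
        (¬q4 ∨ (¬q4 ∨ ¬q3)): β-rule — branch into ¬q4  //  (¬q4 ∨ ¬q3).
          branch 1.1.1 (add ¬q4):
            (¬q4 → q2): β-rule — branch into ¬¬q4  //  q2.
              branch 1.1.1.1 (add ¬¬q4):
                × closes — contains both q4 and ¬q4.
              branch 1.1.1.2 (add q2):
                × closes — contains both q2 and ¬q2.
          branch 1.1.2 (add (¬q4 ∨ ¬q3)):
            (¬q4 → q2): β-rule — branch into ¬¬q4  //  q2.
              branch 1.1.2.1 (add ¬¬q4):
                (¬q4 ∨ ¬q3): β-rule — branch into ¬q4  //  ¬q3.
                  branch 1.1.2.1.1 (add ¬q4):
                    × closes — contains both q4 and ¬q4.
                  branch 1.1.2.1.2 (add ¬q3):
                    × closes — contains both q3 and ¬q3.
              branch 1.1.2.2 (add q2):
                × closes — contains both q2 and ¬q2.
      branch 1.2 (add ¬(¬q4 ∨ (¬q4 ∨ ¬q3)), ¬((¬q4 → q2) ∧ ¬¬q3)):
        ¬(¬q4 ∨ (¬q4 ∨ ¬q3)): α-rule — add ¬¬q4, ¬(¬q4 ∨ ¬q3).
        ¬(¬q4 ∨ ¬q3): α-rule — add ¬¬q4, ¬¬q3.
        ¬((¬q4 → q2) ∧ ¬¬q3): β-rule — branch into ¬(¬q4 → q2)  //  ¬¬¬q3.
          branch 1.2.1 (add ¬(¬q4 → q2)):
            ¬(¬q4 → q2): α-rule — add ¬q4, ¬q2.
            × closes — contains both q4 and ¬q4.
          branch 1.2.2 (add ¬¬¬q3):
            ¬¬¬q3: drop double negation, giving ¬q3.
            × closes — contains both q3 and ¬q3.
  branch 2 (add q4):
    ○ open, literals {q2=F, q4=T}.
7 branches closed, 1 open.
Each open branch fixes some atoms; the unmentioned ones are free. Counting distinct full assignments: branch {q2=F, q4=T} (q1, q3) contributes 4 new. Total: 4.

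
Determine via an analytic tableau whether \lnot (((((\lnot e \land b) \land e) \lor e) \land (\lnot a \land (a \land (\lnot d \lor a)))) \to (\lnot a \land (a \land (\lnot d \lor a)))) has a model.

Initial set: {\lnot (((((\lnot e \land b) \land e) \lor e) \land (\lnot a \land (a \land (\lnot d \lor a)))) \to (\lnot a \land (a \land (\lnot d \lor a))))}.
\lnot (((((\lnot e \land b) \land e) \lor e) \land (\lnot a \land (a \land (\lnot d \lor a)))) \to (\lnot a \land (a \land (\lnot d \lor a)))): α-rule — add ((((\lnot e \land b) \land e) \lor e) \land (\lnot a \land (a \land (\lnot d \lor a)))), \lnot (\lnot a \land (a \land (\lnot d \lor a))).
((((\lnot e \land b) \land e) \lor e) \land (\lnot a \land (a \land (\lnot d \lor a)))): α-rule — add (((\lnot e \land b) \land e) \lor e), (\lnot a \land (a \land (\lnot d \lor a))).
(\lnot a \land (a \land (\lnot d \lor a))): α-rule — add \lnot a, (a \land (\lnot d \lor a)).
(a \land (\lnot d \lor a)): α-rule — add a, (\lnot d \lor a).
× closes — contains both a and \lnot a.
All 1 branch closes.
Every branch closed; the formula is unsatisfiable.

Unsatisfiable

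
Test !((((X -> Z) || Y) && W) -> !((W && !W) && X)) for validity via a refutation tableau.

Assume the negation and expand:
Initial set: {F !((((X -> Z) || Y) && W) -> !((W && !W) && X))}.
F !((((X -> Z) || Y) && W) -> !((W && !W) && X)): β-rule — branch into F (((X -> Z) || Y) && W)  //  T !((W && !W) && X).
  branch 1 (add F (((X -> Z) || Y) && W)):
    F (((X -> Z) || Y) && W): β-rule — branch into F ((X -> Z) || Y)  //  F W.
      branch 1.1 (add F ((X -> Z) || Y)):
        F ((X -> Z) || Y): α-rule — add F (X -> Z), F Y.
        F (X -> Z): α-rule — add T X, F Z.
        ○ open, literals {X=1, Y=0, Z=0}.
      branch 1.2 (add F W):
        ○ open, literals {W=0}.
  branch 2 (add T !((W && !W) && X)):
    T !((W && !W) && X): β-rule — branch into F (W && !W)  //  F X.
      branch 2.1 (add F (W && !W)):
        F (W && !W): β-rule — branch into F W  //  F !W.
          branch 2.1.1 (add F W):
            ○ open, literals {W=0}.
          branch 2.1.2 (add F !W):
            ○ open, literals {W=1}.
      branch 2.2 (add F X):
        ○ open, literals {X=0}.
0 branches closed, 5 open.
An open branch gives a countermodel: X=1, Y=0, Z=0 (unmentioned atoms arbitrary); under it the original formula is false.

Not valid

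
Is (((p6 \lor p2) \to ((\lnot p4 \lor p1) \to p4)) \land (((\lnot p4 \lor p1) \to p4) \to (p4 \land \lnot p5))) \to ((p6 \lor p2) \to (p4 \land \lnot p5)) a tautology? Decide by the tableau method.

Assume the negation and expand:
Initial set: {F ((((p6 \lor p2) \to ((\lnot p4 \lor p1) \to p4)) \land (((\lnot p4 \lor p1) \to p4) \to (p4 \land \lnot p5))) \to ((p6 \lor p2) \to (p4 \land \lnot p5)))}.
F ((((p6 \lor p2) \to ((\lnot p4 \lor p1) \to p4)) \land (((\lnot p4 \lor p1) \to p4) \to (p4 \land \lnot p5))) \to ((p6 \lor p2) \to (p4 \land \lnot p5))): α-rule — add T (((p6 \lor p2) \to ((\lnot p4 \lor p1) \to p4)) \land (((\lnot p4 \lor p1) \to p4) \to (p4 \land \lnot p5))), F ((p6 \lor p2) \to (p4 \land \lnot p5)).
T (((p6 \lor p2) \to ((\lnot p4 \lor p1) \to p4)) \land (((\lnot p4 \lor p1) \to p4) \to (p4 \land \lnot p5))): α-rule — add T ((p6 \lor p2) \to ((\lnot p4 \lor p1) \to p4)), T (((\lnot p4 \lor p1) \to p4) \to (p4 \land \lnot p5)).
F ((p6 \lor p2) \to (p4 \land \lnot p5)): α-rule — add T (p6 \lor p2), F (p4 \land \lnot p5).
T ((p6 \lor p2) \to ((\lnot p4 \lor p1) \to p4)): β-rule — branch into F (p6 \lor p2)  //  T ((\lnot p4 \lor p1) \to p4).
  branch 1 (add F (p6 \lor p2)):
    F (p6 \lor p2): α-rule — add F p6, F p2.
    T (((\lnot p4 \lor p1) \to p4) \to (p4 \land \lnot p5)): β-rule — branch into F ((\lnot p4 \lor p1) \to p4)  //  T (p4 \land \lnot p5).
      branch 1.1 (add F ((\lnot p4 \lor p1) \to p4)):
        F ((\lnot p4 \lor p1) \to p4): α-rule — add T (\lnot p4 \lor p1), F p4.
        T (p6 \lor p2): β-rule — branch into T p6  //  T p2.
          branch 1.1.1 (add T p6):
            × closes — contains both p6 and \lnot p6.
          branch 1.1.2 (add T p2):
            × closes — contains both p2 and \lnot p2.
      branch 1.2 (add T (p4 \land \lnot p5)):
        T (p4 \land \lnot p5): α-rule — add T p4, T \lnot p5.
        T (p6 \lor p2): β-rule — branch into T p6  //  T p2.
          branch 1.2.1 (add T p6):
            × closes — contains both p6 and \lnot p6.
          branch 1.2.2 (add T p2):
            × closes — contains both p2 and \lnot p2.
  branch 2 (add T ((\lnot p4 \lor p1) \to p4)):
    T (((\lnot p4 \lor p1) \to p4) \to (p4 \land \lnot p5)): β-rule — branch into F ((\lnot p4 \lor p1) \to p4)  //  T (p4 \land \lnot p5).
      branch 2.1 (add F ((\lnot p4 \lor p1) \to p4)):
        F ((\lnot p4 \lor p1) \to p4): α-rule — add T (\lnot p4 \lor p1), F p4.
        T (p6 \lor p2): β-rule — branch into T p6  //  T p2.
          branch 2.1.1 (add T p6):
            F (p4 \land \lnot p5): β-rule — branch into F p4  //  F \lnot p5.
              branch 2.1.1.1 (add F p4):
                T ((\lnot p4 \lor p1) \to p4): β-rule — branch into F (\lnot p4 \lor p1)  //  T p4.
                  branch 2.1.1.1.1 (add F (\lnot p4 \lor p1)):
                    F (\lnot p4 \lor p1): α-rule — add F \lnot p4, F p1.
                    × closes — contains both p4 and \lnot p4.
                  branch 2.1.1.1.2 (add T p4):
                    × closes — contains both p4 and \lnot p4.
              branch 2.1.1.2 (add F \lnot p5):
                T ((\lnot p4 \lor p1) \to p4): β-rule — branch into F (\lnot p4 \lor p1)  //  T p4.
                  branch 2.1.1.2.1 (add F (\lnot p4 \lor p1)):
                    F (\lnot p4 \lor p1): α-rule — add F \lnot p4, F p1.
                    × closes — contains both p4 and \lnot p4.
                  branch 2.1.1.2.2 (add T p4):
                    × closes — contains both p4 and \lnot p4.
          branch 2.1.2 (add T p2):
            F (p4 \land \lnot p5): β-rule — branch into F p4  //  F \lnot p5.
              branch 2.1.2.1 (add F p4):
                T ((\lnot p4 \lor p1) \to p4): β-rule — branch into F (\lnot p4 \lor p1)  //  T p4.
                  branch 2.1.2.1.1 (add F (\lnot p4 \lor p1)):
                    F (\lnot p4 \lor p1): α-rule — add F \lnot p4, F p1.
                    × closes — contains both p4 and \lnot p4.
                  branch 2.1.2.1.2 (add T p4):
                    × closes — contains both p4 and \lnot p4.
              branch 2.1.2.2 (add F \lnot p5):
                T ((\lnot p4 \lor p1) \to p4): β-rule — branch into F (\lnot p4 \lor p1)  //  T p4.
                  branch 2.1.2.2.1 (add F (\lnot p4 \lor p1)):
                    F (\lnot p4 \lor p1): α-rule — add F \lnot p4, F p1.
                    × closes — contains both p4 and \lnot p4.
                  branch 2.1.2.2.2 (add T p4):
                    × closes — contains both p4 and \lnot p4.
      branch 2.2 (add T (p4 \land \lnot p5)):
        T (p4 \land \lnot p5): α-rule — add T p4, T \lnot p5.
        T (p6 \lor p2): β-rule — branch into T p6  //  T p2.
          branch 2.2.1 (add T p6):
            F (p4 \land \lnot p5): β-rule — branch into F p4  //  F \lnot p5.
              branch 2.2.1.1 (add F p4):
                × closes — contains both p4 and \lnot p4.
              branch 2.2.1.2 (add F \lnot p5):
                × closes — contains both p5 and \lnot p5.
          branch 2.2.2 (add T p2):
            F (p4 \land \lnot p5): β-rule — branch into F p4  //  F \lnot p5.
              branch 2.2.2.1 (add F p4):
                × closes — contains both p4 and \lnot p4.
              branch 2.2.2.2 (add F \lnot p5):
                × closes — contains both p5 and \lnot p5.
All 16 branches close.
Every branch closed, so the negation is unsatisfiable and the formula is valid.

Valid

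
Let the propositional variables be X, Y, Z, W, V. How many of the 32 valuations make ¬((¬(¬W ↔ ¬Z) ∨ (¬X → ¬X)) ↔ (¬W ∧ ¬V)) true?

Initial set: {¬((¬(¬W ↔ ¬Z) ∨ (¬X → ¬X)) ↔ (¬W ∧ ¬V))}.
¬((¬(¬W ↔ ¬Z) ∨ (¬X → ¬X)) ↔ (¬W ∧ ¬V)): β-rule — branch into (¬(¬W ↔ ¬Z) ∨ (¬X → ¬X)), ¬(¬W ∧ ¬V)  //  ¬(¬(¬W ↔ ¬Z) ∨ (¬X → ¬X)), (¬W ∧ ¬V).
  branch 1 (add (¬(¬W ↔ ¬Z) ∨ (¬X → ¬X)), ¬(¬W ∧ ¬V)):
    (¬(¬W ↔ ¬Z) ∨ (¬X → ¬X)): β-rule — branch into ¬(¬W ↔ ¬Z)  //  (¬X → ¬X).
      branch 1.1 (add ¬(¬W ↔ ¬Z)):
        ¬(¬W ∧ ¬V): β-rule — branch into ¬¬W  //  ¬¬V.
          branch 1.1.1 (add ¬¬W):
            ¬(¬W ↔ ¬Z): β-rule — branch into ¬W, ¬¬Z  //  ¬¬W, ¬Z.
              branch 1.1.1.1 (add ¬W, ¬¬Z):
                × closes — contains both W and ¬W.
              branch 1.1.1.2 (add ¬¬W, ¬Z):
                ○ open, literals {W=1, Z=0}.
          branch 1.1.2 (add ¬¬V):
            ¬(¬W ↔ ¬Z): β-rule — branch into ¬W, ¬¬Z  //  ¬¬W, ¬Z.
              branch 1.1.2.1 (add ¬W, ¬¬Z):
                ○ open, literals {V=1, W=0, Z=1}.
              branch 1.1.2.2 (add ¬¬W, ¬Z):
                ○ open, literals {V=1, W=1, Z=0}.
      branch 1.2 (add (¬X → ¬X)):
        ¬(¬W ∧ ¬V): β-rule — branch into ¬¬W  //  ¬¬V.
          branch 1.2.1 (add ¬¬W):
            (¬X → ¬X): β-rule — branch into ¬¬X  //  ¬X.
              branch 1.2.1.1 (add ¬¬X):
                ○ open, literals {W=1, X=1}.
              branch 1.2.1.2 (add ¬X):
                ○ open, literals {W=1, X=0}.
          branch 1.2.2 (add ¬¬V):
            (¬X → ¬X): β-rule — branch into ¬¬X  //  ¬X.
              branch 1.2.2.1 (add ¬¬X):
                ○ open, literals {V=1, X=1}.
              branch 1.2.2.2 (add ¬X):
                ○ open, literals {V=1, X=0}.
  branch 2 (add ¬(¬(¬W ↔ ¬Z) ∨ (¬X → ¬X)), (¬W ∧ ¬V)):
    ¬(¬(¬W ↔ ¬Z) ∨ (¬X → ¬X)): α-rule — add ¬¬(¬W ↔ ¬Z), ¬(¬X → ¬X).
    (¬W ∧ ¬V): α-rule — add ¬W, ¬V.
    ¬(¬X → ¬X): α-rule — add ¬X, ¬¬X.
    × closes — contains both X and ¬X.
2 branches closed, 7 open.
Each open branch fixes some atoms; the unmentioned ones are free. Counting distinct full assignments: branch {W=1, Z=0} (X, Y, V) contributes 8 new; branch {V=1, W=0, Z=1} (X, Y) contributes 4 new; branch {V=1, W=1, Z=0} (X, Y) contributes 0 new; branch {W=1, X=1} (Y, Z, V) contributes 4 new; branch {W=1, X=0} (Y, Z, V) contributes 4 new; branch {V=1, X=1} (Y, Z, W) contributes 2 new; branch {V=1, X=0} (Y, Z, W) contributes 2 new. Total: 24.

24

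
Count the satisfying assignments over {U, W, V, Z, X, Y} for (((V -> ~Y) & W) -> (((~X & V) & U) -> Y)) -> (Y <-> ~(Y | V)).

16

Initial set: {((((V -> ~Y) & W) -> (((~X & V) & U) -> Y)) -> (Y <-> ~(Y | V)))}.
((((V -> ~Y) & W) -> (((~X & V) & U) -> Y)) -> (Y <-> ~(Y | V))): β-rule — branch into ~(((V -> ~Y) & W) -> (((~X & V) & U) -> Y))  //  (Y <-> ~(Y | V)).
  branch 1 (add ~(((V -> ~Y) & W) -> (((~X & V) & U) -> Y))):
    ~(((V -> ~Y) & W) -> (((~X & V) & U) -> Y)): α-rule — add ((V -> ~Y) & W), ~(((~X & V) & U) -> Y).
    ((V -> ~Y) & W): α-rule — add (V -> ~Y), W.
    ~(((~X & V) & U) -> Y): α-rule — add ((~X & V) & U), ~Y.
    ((~X & V) & U): α-rule — add (~X & V), U.
    (~X & V): α-rule — add ~X, V.
    (V -> ~Y): β-rule — branch into ~V  //  ~Y.
      branch 1.1 (add ~V):
        × closes — contains both V and ~V.
      branch 1.2 (add ~Y):
        ○ open, literals {U=1, V=1, W=1, X=0, Y=0}.
  branch 2 (add (Y <-> ~(Y | V))):
    (Y <-> ~(Y | V)): β-rule — branch into Y, ~(Y | V)  //  ~Y, ~~(Y | V).
      branch 2.1 (add Y, ~(Y | V)):
        ~(Y | V): α-rule — add ~Y, ~V.
        × closes — contains both Y and ~Y.
      branch 2.2 (add ~Y, ~~(Y | V)):
        ~~(Y | V): β-rule — branch into Y  //  V.
          branch 2.2.1 (add Y):
            × closes — contains both Y and ~Y.
          branch 2.2.2 (add V):
            ○ open, literals {V=1, Y=0}.
3 branches closed, 2 open.
Each open branch fixes some atoms; the unmentioned ones are free. Counting distinct full assignments: branch {U=1, V=1, W=1, X=0, Y=0} (Z) contributes 2 new; branch {V=1, Y=0} (U, W, Z, X) contributes 14 new. Total: 16.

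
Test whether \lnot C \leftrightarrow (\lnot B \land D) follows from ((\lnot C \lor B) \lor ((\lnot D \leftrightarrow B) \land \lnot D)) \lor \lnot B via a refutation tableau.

No

Initial set: {T (((\lnot C \lor B) \lor ((\lnot D \leftrightarrow B) \land \lnot D)) \lor \lnot B); F (\lnot C \leftrightarrow (\lnot B \land D))}.
T (((\lnot C \lor B) \lor ((\lnot D \leftrightarrow B) \land \lnot D)) \lor \lnot B): β-rule — branch into T ((\lnot C \lor B) \lor ((\lnot D \leftrightarrow B) \land \lnot D))  //  T \lnot B.
  branch 1 (add T ((\lnot C \lor B) \lor ((\lnot D \leftrightarrow B) \land \lnot D))):
    F (\lnot C \leftrightarrow (\lnot B \land D)): β-rule — branch into T \lnot C, F (\lnot B \land D)  //  F \lnot C, T (\lnot B \land D).
      branch 1.1 (add T \lnot C, F (\lnot B \land D)):
        T ((\lnot C \lor B) \lor ((\lnot D \leftrightarrow B) \land \lnot D)): β-rule — branch into T (\lnot C \lor B)  //  T ((\lnot D \leftrightarrow B) \land \lnot D).
          branch 1.1.1 (add T (\lnot C \lor B)):
            F (\lnot B \land D): β-rule — branch into F \lnot B  //  F D.
              branch 1.1.1.1 (add F \lnot B):
                T (\lnot C \lor B): β-rule — branch into T \lnot C  //  T B.
                  branch 1.1.1.1.1 (add T \lnot C):
                    ○ open, literals {B=T, C=F}.
                  branch 1.1.1.1.2 (add T B):
                    ○ open, literals {B=T, C=F}.
              branch 1.1.1.2 (add F D):
                T (\lnot C \lor B): β-rule — branch into T \lnot C  //  T B.
                  branch 1.1.1.2.1 (add T \lnot C):
                    ○ open, literals {C=F, D=F}.
                  branch 1.1.1.2.2 (add T B):
                    ○ open, literals {B=T, C=F, D=F}.
          branch 1.1.2 (add T ((\lnot D \leftrightarrow B) \land \lnot D)):
            T ((\lnot D \leftrightarrow B) \land \lnot D): α-rule — add T (\lnot D \leftrightarrow B), T \lnot D.
            F (\lnot B \land D): β-rule — branch into F \lnot B  //  F D.
              branch 1.1.2.1 (add F \lnot B):
                T (\lnot D \leftrightarrow B): β-rule — branch into T \lnot D, T B  //  F \lnot D, F B.
                  branch 1.1.2.1.1 (add T \lnot D, T B):
                    ○ open, literals {B=T, C=F, D=F}.
                  branch 1.1.2.1.2 (add F \lnot D, F B):
                    × closes — contains both D and \lnot D.
              branch 1.1.2.2 (add F D):
                T (\lnot D \leftrightarrow B): β-rule — branch into T \lnot D, T B  //  F \lnot D, F B.
                  branch 1.1.2.2.1 (add T \lnot D, T B):
                    ○ open, literals {B=T, C=F, D=F}.
                  branch 1.1.2.2.2 (add F \lnot D, F B):
                    × closes — contains both D and \lnot D.
      branch 1.2 (add F \lnot C, T (\lnot B \land D)):
        T (\lnot B \land D): α-rule — add T \lnot B, T D.
        T ((\lnot C \lor B) \lor ((\lnot D \leftrightarrow B) \land \lnot D)): β-rule — branch into T (\lnot C \lor B)  //  T ((\lnot D \leftrightarrow B) \land \lnot D).
          branch 1.2.1 (add T (\lnot C \lor B)):
            T (\lnot C \lor B): β-rule — branch into T \lnot C  //  T B.
              branch 1.2.1.1 (add T \lnot C):
                × closes — contains both C and \lnot C.
              branch 1.2.1.2 (add T B):
                × closes — contains both B and \lnot B.
          branch 1.2.2 (add T ((\lnot D \leftrightarrow B) \land \lnot D)):
            T ((\lnot D \leftrightarrow B) \land \lnot D): α-rule — add T (\lnot D \leftrightarrow B), T \lnot D.
            × closes — contains both D and \lnot D.
  branch 2 (add T \lnot B):
    F (\lnot C \leftrightarrow (\lnot B \land D)): β-rule — branch into T \lnot C, F (\lnot B \land D)  //  F \lnot C, T (\lnot B \land D).
      branch 2.1 (add T \lnot C, F (\lnot B \land D)):
        F (\lnot B \land D): β-rule — branch into F \lnot B  //  F D.
          branch 2.1.1 (add F \lnot B):
            × closes — contains both B and \lnot B.
          branch 2.1.2 (add F D):
            ○ open, literals {B=F, C=F, D=F}.
      branch 2.2 (add F \lnot C, T (\lnot B \land D)):
        T (\lnot B \land D): α-rule — add T \lnot B, T D.
        ○ open, literals {B=F, C=T, D=T}.
6 branches closed, 8 open.
An open branch gives a countermodel: B=T, C=F (unmentioned atoms arbitrary); the premises hold there but the conclusion fails.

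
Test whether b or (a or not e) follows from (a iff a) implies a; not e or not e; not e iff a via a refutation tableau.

Initial set: {((a iff a) implies a); (not e or not e); (not e iff a); not (b or (a or not e))}.
not (b or (a or not e)): α-rule — add not b, not (a or not e).
not (a or not e): α-rule — add not a, not not e.
((a iff a) implies a): β-rule — branch into not (a iff a)  //  a.
  branch 1 (add not (a iff a)):
    (not e or not e): β-rule — branch into not e  //  not e.
      branch 1.1 (add not e):
        × closes — contains both e and not e.
      branch 1.2 (add not e):
        × closes — contains both e and not e.
  branch 2 (add a):
    × closes — contains both a and not a.
All 3 branches close.
Every branch closed, so the premises entail the conclusion.

Yes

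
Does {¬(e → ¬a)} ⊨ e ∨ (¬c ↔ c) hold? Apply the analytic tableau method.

Initial set: {¬(e → ¬a); ¬(e ∨ (¬c ↔ c))}.
¬(e → ¬a): α-rule — add e, ¬¬a.
¬(e ∨ (¬c ↔ c)): α-rule — add ¬e, ¬(¬c ↔ c).
× closes — contains both e and ¬e.
All 1 branch closes.
Every branch closed, so the premises entail the conclusion.

Yes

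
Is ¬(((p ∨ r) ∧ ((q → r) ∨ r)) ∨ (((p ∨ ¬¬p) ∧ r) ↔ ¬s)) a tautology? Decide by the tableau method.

Not valid

Assume the negation and expand:
Initial set: {¬¬(((p ∨ r) ∧ ((q → r) ∨ r)) ∨ (((p ∨ ¬¬p) ∧ r) ↔ ¬s))}.
¬¬(((p ∨ r) ∧ ((q → r) ∨ r)) ∨ (((p ∨ ¬¬p) ∧ r) ↔ ¬s)): β-rule — branch into ((p ∨ r) ∧ ((q → r) ∨ r))  //  (((p ∨ ¬¬p) ∧ r) ↔ ¬s).
  branch 1 (add ((p ∨ r) ∧ ((q → r) ∨ r))):
    ((p ∨ r) ∧ ((q → r) ∨ r)): α-rule — add (p ∨ r), ((q → r) ∨ r).
    (p ∨ r): β-rule — branch into p  //  r.
      branch 1.1 (add p):
        ((q → r) ∨ r): β-rule — branch into (q → r)  //  r.
          branch 1.1.1 (add (q → r)):
            (q → r): β-rule — branch into ¬q  //  r.
              branch 1.1.1.1 (add ¬q):
                ○ open, literals {p=1, q=0}.
              branch 1.1.1.2 (add r):
                ○ open, literals {p=1, r=1}.
          branch 1.1.2 (add r):
            ○ open, literals {p=1, r=1}.
      branch 1.2 (add r):
        ((q → r) ∨ r): β-rule — branch into (q → r)  //  r.
          branch 1.2.1 (add (q → r)):
            (q → r): β-rule — branch into ¬q  //  r.
              branch 1.2.1.1 (add ¬q):
                ○ open, literals {q=0, r=1}.
              branch 1.2.1.2 (add r):
                ○ open, literals {r=1}.
          branch 1.2.2 (add r):
            ○ open, literals {r=1}.
  branch 2 (add (((p ∨ ¬¬p) ∧ r) ↔ ¬s)):
    (((p ∨ ¬¬p) ∧ r) ↔ ¬s): β-rule — branch into ((p ∨ ¬¬p) ∧ r), ¬s  //  ¬((p ∨ ¬¬p) ∧ r), ¬¬s.
      branch 2.1 (add ((p ∨ ¬¬p) ∧ r), ¬s):
        ((p ∨ ¬¬p) ∧ r): α-rule — add (p ∨ ¬¬p), r.
        (p ∨ ¬¬p): β-rule — branch into p  //  ¬¬p.
          branch 2.1.1 (add p):
            ○ open, literals {p=1, r=1, s=0}.
          branch 2.1.2 (add ¬¬p):
            ¬¬p: drop double negation, giving p.
            ○ open, literals {p=1, r=1, s=0}.
      branch 2.2 (add ¬((p ∨ ¬¬p) ∧ r), ¬¬s):
        ¬((p ∨ ¬¬p) ∧ r): β-rule — branch into ¬(p ∨ ¬¬p)  //  ¬r.
          branch 2.2.1 (add ¬(p ∨ ¬¬p)):
            ¬(p ∨ ¬¬p): α-rule — add ¬p, ¬¬¬p.
            ¬¬¬p: drop double negation, giving ¬p.
            ○ open, literals {p=0, s=1}.
          branch 2.2.2 (add ¬r):
            ○ open, literals {r=0, s=1}.
0 branches closed, 10 open.
An open branch gives a countermodel: p=1, q=0 (unmentioned atoms arbitrary); under it the original formula is false.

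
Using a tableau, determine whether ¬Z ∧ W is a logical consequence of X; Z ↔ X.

Initial set: {T X; T (Z ↔ X); F (¬Z ∧ W)}.
T (Z ↔ X): β-rule — branch into T Z, T X  //  F Z, F X.
  branch 1 (add T Z, T X):
    F (¬Z ∧ W): β-rule — branch into F ¬Z  //  F W.
      branch 1.1 (add F ¬Z):
        ○ open, literals {X=true, Z=true}.
      branch 1.2 (add F W):
        ○ open, literals {W=false, X=true, Z=true}.
  branch 2 (add F Z, F X):
    × closes — contains both X and ¬X.
1 branch closed, 2 open.
An open branch gives a countermodel: X=true, Z=true (unmentioned atoms arbitrary); the premises hold there but the conclusion fails.

No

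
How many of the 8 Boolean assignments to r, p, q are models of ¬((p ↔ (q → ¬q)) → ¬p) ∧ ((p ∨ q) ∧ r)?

1

Initial set: {T (¬((p ↔ (q → ¬q)) → ¬p) ∧ ((p ∨ q) ∧ r))}.
T (¬((p ↔ (q → ¬q)) → ¬p) ∧ ((p ∨ q) ∧ r)): α-rule — add T ¬((p ↔ (q → ¬q)) → ¬p), T ((p ∨ q) ∧ r).
T ¬((p ↔ (q → ¬q)) → ¬p): α-rule — add T (p ↔ (q → ¬q)), F ¬p.
T ((p ∨ q) ∧ r): α-rule — add T (p ∨ q), T r.
T (p ↔ (q → ¬q)): β-rule — branch into T p, T (q → ¬q)  //  F p, F (q → ¬q).
  branch 1 (add T p, T (q → ¬q)):
    T (p ∨ q): β-rule — branch into T p  //  T q.
      branch 1.1 (add T p):
        T (q → ¬q): β-rule — branch into F q  //  T ¬q.
          branch 1.1.1 (add F q):
            ○ open, literals {p=true, q=false, r=true}.
          branch 1.1.2 (add T ¬q):
            ○ open, literals {p=true, q=false, r=true}.
      branch 1.2 (add T q):
        T (q → ¬q): β-rule — branch into F q  //  T ¬q.
          branch 1.2.1 (add F q):
            × closes — contains both q and ¬q.
          branch 1.2.2 (add T ¬q):
            × closes — contains both q and ¬q.
  branch 2 (add F p, F (q → ¬q)):
    × closes — contains both p and ¬p.
3 branches closed, 2 open.
Each open branch fixes some atoms; the unmentioned ones are free. Counting distinct full assignments: branch {p=true, q=false, r=true} (none free) contributes 1 new; branch {p=true, q=false, r=true} (none free) contributes 0 new. Total: 1.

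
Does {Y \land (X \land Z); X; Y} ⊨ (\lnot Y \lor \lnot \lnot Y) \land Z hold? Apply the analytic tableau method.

Initial set: {T (Y \land (X \land Z)); T X; T Y; F ((\lnot Y \lor \lnot \lnot Y) \land Z)}.
T (Y \land (X \land Z)): α-rule — add T Y, T (X \land Z).
T (X \land Z): α-rule — add T X, T Z.
F ((\lnot Y \lor \lnot \lnot Y) \land Z): β-rule — branch into F (\lnot Y \lor \lnot \lnot Y)  //  F Z.
  branch 1 (add F (\lnot Y \lor \lnot \lnot Y)):
    F (\lnot Y \lor \lnot \lnot Y): α-rule — add F \lnot Y, F \lnot \lnot Y.
    F \lnot \lnot Y: drop double negation, giving F Y.
    × closes — contains both Y and \lnot Y.
  branch 2 (add F Z):
    × closes — contains both Z and \lnot Z.
All 2 branches close.
Every branch closed, so the premises entail the conclusion.

Yes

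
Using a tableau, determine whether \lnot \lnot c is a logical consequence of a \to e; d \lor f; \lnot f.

Initial set: {(a \to e); (d \lor f); \lnot f; \lnot \lnot \lnot c}.
\lnot \lnot \lnot c: drop double negation, giving \lnot c.
(a \to e): β-rule — branch into \lnot a  //  e.
  branch 1 (add \lnot a):
    (d \lor f): β-rule — branch into d  //  f.
      branch 1.1 (add d):
        ○ open, literals {a=F, c=F, d=T, f=F}.
      branch 1.2 (add f):
        × closes — contains both f and \lnot f.
  branch 2 (add e):
    (d \lor f): β-rule — branch into d  //  f.
      branch 2.1 (add d):
        ○ open, literals {c=F, d=T, e=T, f=F}.
      branch 2.2 (add f):
        × closes — contains both f and \lnot f.
2 branches closed, 2 open.
An open branch gives a countermodel: a=F, c=F, d=T, f=F (unmentioned atoms arbitrary); the premises hold there but the conclusion fails.

No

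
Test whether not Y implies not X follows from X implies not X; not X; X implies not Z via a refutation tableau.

Yes

Initial set: {(X implies not X); not X; (X implies not Z); not (not Y implies not X)}.
not (not Y implies not X): α-rule — add not Y, not not X.
× closes — contains both X and not X.
All 1 branch closes.
Every branch closed, so the premises entail the conclusion.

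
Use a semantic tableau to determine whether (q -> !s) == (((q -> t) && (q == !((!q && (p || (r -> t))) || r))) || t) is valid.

Not valid

Assume the negation and expand:
Initial set: {!((q -> !s) == (((q -> t) && (q == !((!q && (p || (r -> t))) || r))) || t))}.
!((q -> !s) == (((q -> t) && (q == !((!q && (p || (r -> t))) || r))) || t)): β-rule — branch into (q -> !s), !(((q -> t) && (q == !((!q && (p || (r -> t))) || r))) || t)  //  !(q -> !s), (((q -> t) && (q == !((!q && (p || (r -> t))) || r))) || t).
  branch 1 (add (q -> !s), !(((q -> t) && (q == !((!q && (p || (r -> t))) || r))) || t)):
    !(((q -> t) && (q == !((!q && (p || (r -> t))) || r))) || t): α-rule — add !((q -> t) && (q == !((!q && (p || (r -> t))) || r))), !t.
    (q -> !s): β-rule — branch into !q  //  !s.
      branch 1.1 (add !q):
        !((q -> t) && (q == !((!q && (p || (r -> t))) || r))): β-rule — branch into !(q -> t)  //  !(q == !((!q && (p || (r -> t))) || r)).
          branch 1.1.1 (add !(q -> t)):
            !(q -> t): α-rule — add q, !t.
            × closes — contains both q and !q.
          branch 1.1.2 (add !(q == !((!q && (p || (r -> t))) || r))):
            !(q == !((!q && (p || (r -> t))) || r)): β-rule — branch into q, !!((!q && (p || (r -> t))) || r)  //  !q, !((!q && (p || (r -> t))) || r).
              branch 1.1.2.1 (add q, !!((!q && (p || (r -> t))) || r)):
                × closes — contains both q and !q.
              branch 1.1.2.2 (add !q, !((!q && (p || (r -> t))) || r)):
                !((!q && (p || (r -> t))) || r): α-rule — add !(!q && (p || (r -> t))), !r.
                !(!q && (p || (r -> t))): β-rule — branch into !!q  //  !(p || (r -> t)).
                  branch 1.1.2.2.1 (add !!q):
                    × closes — contains both q and !q.
                  branch 1.1.2.2.2 (add !(p || (r -> t))):
                    !(p || (r -> t)): α-rule — add !p, !(r -> t).
                    !(r -> t): α-rule — add r, !t.
                    × closes — contains both r and !r.
      branch 1.2 (add !s):
        !((q -> t) && (q == !((!q && (p || (r -> t))) || r))): β-rule — branch into !(q -> t)  //  !(q == !((!q && (p || (r -> t))) || r)).
          branch 1.2.1 (add !(q -> t)):
            !(q -> t): α-rule — add q, !t.
            ○ open, literals {q=true, s=false, t=false}.
          branch 1.2.2 (add !(q == !((!q && (p || (r -> t))) || r))):
            !(q == !((!q && (p || (r -> t))) || r)): β-rule — branch into q, !!((!q && (p || (r -> t))) || r)  //  !q, !((!q && (p || (r -> t))) || r).
              branch 1.2.2.1 (add q, !!((!q && (p || (r -> t))) || r)):
                !!((!q && (p || (r -> t))) || r): β-rule — branch into (!q && (p || (r -> t)))  //  r.
                  branch 1.2.2.1.1 (add (!q && (p || (r -> t)))):
                    (!q && (p || (r -> t))): α-rule — add !q, (p || (r -> t)).
                    × closes — contains both q and !q.
                  branch 1.2.2.1.2 (add r):
                    ○ open, literals {q=true, r=true, s=false, t=false}.
              branch 1.2.2.2 (add !q, !((!q && (p || (r -> t))) || r)):
                !((!q && (p || (r -> t))) || r): α-rule — add !(!q && (p || (r -> t))), !r.
                !(!q && (p || (r -> t))): β-rule — branch into !!q  //  !(p || (r -> t)).
                  branch 1.2.2.2.1 (add !!q):
                    × closes — contains both q and !q.
                  branch 1.2.2.2.2 (add !(p || (r -> t))):
                    !(p || (r -> t)): α-rule — add !p, !(r -> t).
                    !(r -> t): α-rule — add r, !t.
                    × closes — contains both r and !r.
  branch 2 (add !(q -> !s), (((q -> t) && (q == !((!q && (p || (r -> t))) || r))) || t)):
    !(q -> !s): α-rule — add q, !!s.
    (((q -> t) && (q == !((!q && (p || (r -> t))) || r))) || t): β-rule — branch into ((q -> t) && (q == !((!q && (p || (r -> t))) || r)))  //  t.
      branch 2.1 (add ((q -> t) && (q == !((!q && (p || (r -> t))) || r)))):
        ((q -> t) && (q == !((!q && (p || (r -> t))) || r))): α-rule — add (q -> t), (q == !((!q && (p || (r -> t))) || r)).
        (q -> t): β-rule — branch into !q  //  t.
          branch 2.1.1 (add !q):
            × closes — contains both q and !q.
          branch 2.1.2 (add t):
            (q == !((!q && (p || (r -> t))) || r)): β-rule — branch into q, !((!q && (p || (r -> t))) || r)  //  !q, !!((!q && (p || (r -> t))) || r).
              branch 2.1.2.1 (add q, !((!q && (p || (r -> t))) || r)):
                !((!q && (p || (r -> t))) || r): α-rule — add !(!q && (p || (r -> t))), !r.
                !(!q && (p || (r -> t))): β-rule — branch into !!q  //  !(p || (r -> t)).
                  branch 2.1.2.1.1 (add !!q):
                    ○ open, literals {q=true, r=false, s=true, t=true}.
                  branch 2.1.2.1.2 (add !(p || (r -> t))):
                    !(p || (r -> t)): α-rule — add !p, !(r -> t).
                    !(r -> t): α-rule — add r, !t.
                    × closes — contains both r and !r.
              branch 2.1.2.2 (add !q, !!((!q && (p || (r -> t))) || r)):
                × closes — contains both q and !q.
      branch 2.2 (add t):
        ○ open, literals {q=true, s=true, t=true}.
10 branches closed, 4 open.
An open branch gives a countermodel: q=true, s=false, t=false (unmentioned atoms arbitrary); under it the original formula is false.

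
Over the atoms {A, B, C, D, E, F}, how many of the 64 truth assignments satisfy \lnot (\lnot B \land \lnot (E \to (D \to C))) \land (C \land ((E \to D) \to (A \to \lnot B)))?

Initial set: {T (\lnot (\lnot B \land \lnot (E \to (D \to C))) \land (C \land ((E \to D) \to (A \to \lnot B))))}.
T (\lnot (\lnot B \land \lnot (E \to (D \to C))) \land (C \land ((E \to D) \to (A \to \lnot B)))): α-rule — add T \lnot (\lnot B \land \lnot (E \to (D \to C))), T (C \land ((E \to D) \to (A \to \lnot B))).
T (C \land ((E \to D) \to (A \to \lnot B))): α-rule — add T C, T ((E \to D) \to (A \to \lnot B)).
T \lnot (\lnot B \land \lnot (E \to (D \to C))): β-rule — branch into F \lnot B  //  F \lnot (E \to (D \to C)).
  branch 1 (add F \lnot B):
    T ((E \to D) \to (A \to \lnot B)): β-rule — branch into F (E \to D)  //  T (A \to \lnot B).
      branch 1.1 (add F (E \to D)):
        F (E \to D): α-rule — add T E, F D.
        ○ open, literals {B=true, C=true, D=false, E=true}.
      branch 1.2 (add T (A \to \lnot B)):
        T (A \to \lnot B): β-rule — branch into F A  //  T \lnot B.
          branch 1.2.1 (add F A):
            ○ open, literals {A=false, B=true, C=true}.
          branch 1.2.2 (add T \lnot B):
            × closes — contains both B and \lnot B.
  branch 2 (add F \lnot (E \to (D \to C))):
    T ((E \to D) \to (A \to \lnot B)): β-rule — branch into F (E \to D)  //  T (A \to \lnot B).
      branch 2.1 (add F (E \to D)):
        F (E \to D): α-rule — add T E, F D.
        F \lnot (E \to (D \to C)): β-rule — branch into F E  //  T (D \to C).
          branch 2.1.1 (add F E):
            × closes — contains both E and \lnot E.
          branch 2.1.2 (add T (D \to C)):
            T (D \to C): β-rule — branch into F D  //  T C.
              branch 2.1.2.1 (add F D):
                ○ open, literals {C=true, D=false, E=true}.
              branch 2.1.2.2 (add T C):
                ○ open, literals {C=true, D=false, E=true}.
      branch 2.2 (add T (A \to \lnot B)):
        F \lnot (E \to (D \to C)): β-rule — branch into F E  //  T (D \to C).
          branch 2.2.1 (add F E):
            T (A \to \lnot B): β-rule — branch into F A  //  T \lnot B.
              branch 2.2.1.1 (add F A):
                ○ open, literals {A=false, C=true, E=false}.
              branch 2.2.1.2 (add T \lnot B):
                ○ open, literals {B=false, C=true, E=false}.
          branch 2.2.2 (add T (D \to C)):
            T (A \to \lnot B): β-rule — branch into F A  //  T \lnot B.
              branch 2.2.2.1 (add F A):
                T (D \to C): β-rule — branch into F D  //  T C.
                  branch 2.2.2.1.1 (add F D):
                    ○ open, literals {A=false, C=true, D=false}.
                  branch 2.2.2.1.2 (add T C):
                    ○ open, literals {A=false, C=true}.
              branch 2.2.2.2 (add T \lnot B):
                T (D \to C): β-rule — branch into F D  //  T C.
                  branch 2.2.2.2.1 (add F D):
                    ○ open, literals {B=false, C=true, D=false}.
                  branch 2.2.2.2.2 (add T C):
                    ○ open, literals {B=false, C=true}.
2 branches closed, 10 open.
Each open branch fixes some atoms; the unmentioned ones are free. Counting distinct full assignments: branch {B=true, C=true, D=false, E=true} (A, F) contributes 4 new; branch {A=false, B=true, C=true} (D, E, F) contributes 6 new; branch {C=true, D=false, E=true} (A, B, F) contributes 4 new; branch {C=true, D=false, E=true} (A, B, F) contributes 0 new; branch {A=false, C=true, E=false} (B, D, F) contributes 4 new; branch {B=false, C=true, E=false} (A, D, F) contributes 4 new; branch {A=false, C=true, D=false} (B, E, F) contributes 0 new; branch {A=false, C=true} (B, D, E, F) contributes 2 new; branch {B=false, C=true, D=false} (A, E, F) contributes 0 new; branch {B=false, C=true} (A, D, E, F) contributes 2 new. Total: 26.

26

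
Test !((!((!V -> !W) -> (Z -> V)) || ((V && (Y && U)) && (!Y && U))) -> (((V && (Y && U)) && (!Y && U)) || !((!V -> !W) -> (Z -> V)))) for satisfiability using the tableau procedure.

Initial set: {!((!((!V -> !W) -> (Z -> V)) || ((V && (Y && U)) && (!Y && U))) -> (((V && (Y && U)) && (!Y && U)) || !((!V -> !W) -> (Z -> V))))}.
!((!((!V -> !W) -> (Z -> V)) || ((V && (Y && U)) && (!Y && U))) -> (((V && (Y && U)) && (!Y && U)) || !((!V -> !W) -> (Z -> V)))): α-rule — add (!((!V -> !W) -> (Z -> V)) || ((V && (Y && U)) && (!Y && U))), !(((V && (Y && U)) && (!Y && U)) || !((!V -> !W) -> (Z -> V))).
!(((V && (Y && U)) && (!Y && U)) || !((!V -> !W) -> (Z -> V))): α-rule — add !((V && (Y && U)) && (!Y && U)), !!((!V -> !W) -> (Z -> V)).
(!((!V -> !W) -> (Z -> V)) || ((V && (Y && U)) && (!Y && U))): β-rule — branch into !((!V -> !W) -> (Z -> V))  //  ((V && (Y && U)) && (!Y && U)).
  branch 1 (add !((!V -> !W) -> (Z -> V))):
    !((!V -> !W) -> (Z -> V)): α-rule — add (!V -> !W), !(Z -> V).
    !(Z -> V): α-rule — add Z, !V.
    !((V && (Y && U)) && (!Y && U)): β-rule — branch into !(V && (Y && U))  //  !(!Y && U).
      branch 1.1 (add !(V && (Y && U))):
        !!((!V -> !W) -> (Z -> V)): β-rule — branch into !(!V -> !W)  //  (Z -> V).
          branch 1.1.1 (add !(!V -> !W)):
            !(!V -> !W): α-rule — add !V, !!W.
            (!V -> !W): β-rule — branch into !!V  //  !W.
              branch 1.1.1.1 (add !!V):
                × closes — contains both V and !V.
              branch 1.1.1.2 (add !W):
                × closes — contains both W and !W.
          branch 1.1.2 (add (Z -> V)):
            (!V -> !W): β-rule — branch into !!V  //  !W.
              branch 1.1.2.1 (add !!V):
                × closes — contains both V and !V.
              branch 1.1.2.2 (add !W):
                !(V && (Y && U)): β-rule — branch into !V  //  !(Y && U).
                  branch 1.1.2.2.1 (add !V):
                    (Z -> V): β-rule — branch into !Z  //  V.
                      branch 1.1.2.2.1.1 (add !Z):
                        × closes — contains both Z and !Z.
                      branch 1.1.2.2.1.2 (add V):
                        × closes — contains both V and !V.
                  branch 1.1.2.2.2 (add !(Y && U)):
                    (Z -> V): β-rule — branch into !Z  //  V.
                      branch 1.1.2.2.2.1 (add !Z):
                        × closes — contains both Z and !Z.
                      branch 1.1.2.2.2.2 (add V):
                        × closes — contains both V and !V.
      branch 1.2 (add !(!Y && U)):
        !!((!V -> !W) -> (Z -> V)): β-rule — branch into !(!V -> !W)  //  (Z -> V).
          branch 1.2.1 (add !(!V -> !W)):
            !(!V -> !W): α-rule — add !V, !!W.
            (!V -> !W): β-rule — branch into !!V  //  !W.
              branch 1.2.1.1 (add !!V):
                × closes — contains both V and !V.
              branch 1.2.1.2 (add !W):
                × closes — contains both W and !W.
          branch 1.2.2 (add (Z -> V)):
            (!V -> !W): β-rule — branch into !!V  //  !W.
              branch 1.2.2.1 (add !!V):
                × closes — contains both V and !V.
              branch 1.2.2.2 (add !W):
                !(!Y && U): β-rule — branch into !!Y  //  !U.
                  branch 1.2.2.2.1 (add !!Y):
                    (Z -> V): β-rule — branch into !Z  //  V.
                      branch 1.2.2.2.1.1 (add !Z):
                        × closes — contains both Z and !Z.
                      branch 1.2.2.2.1.2 (add V):
                        × closes — contains both V and !V.
                  branch 1.2.2.2.2 (add !U):
                    (Z -> V): β-rule — branch into !Z  //  V.
                      branch 1.2.2.2.2.1 (add !Z):
                        × closes — contains both Z and !Z.
                      branch 1.2.2.2.2.2 (add V):
                        × closes — contains both V and !V.
  branch 2 (add ((V && (Y && U)) && (!Y && U))):
    ((V && (Y && U)) && (!Y && U)): α-rule — add (V && (Y && U)), (!Y && U).
    (V && (Y && U)): α-rule — add V, (Y && U).
    (!Y && U): α-rule — add !Y, U.
    (Y && U): α-rule — add Y, U.
    × closes — contains both Y and !Y.
All 15 branches close.
Every branch closed; the formula is unsatisfiable.

Unsatisfiable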